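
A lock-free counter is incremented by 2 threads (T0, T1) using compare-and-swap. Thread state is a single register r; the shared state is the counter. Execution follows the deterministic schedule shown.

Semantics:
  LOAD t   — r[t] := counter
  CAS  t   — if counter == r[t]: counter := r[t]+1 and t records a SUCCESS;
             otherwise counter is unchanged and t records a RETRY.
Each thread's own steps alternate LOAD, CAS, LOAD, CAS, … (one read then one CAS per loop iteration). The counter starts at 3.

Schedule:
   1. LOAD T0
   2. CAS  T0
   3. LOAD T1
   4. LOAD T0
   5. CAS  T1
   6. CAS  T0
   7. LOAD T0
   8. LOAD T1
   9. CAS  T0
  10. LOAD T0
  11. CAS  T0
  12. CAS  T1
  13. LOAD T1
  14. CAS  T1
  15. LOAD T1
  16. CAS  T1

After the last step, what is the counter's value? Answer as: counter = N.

counter = 9

1. LOAD T0 → mem=3 r[T0]=3 [LOAD]
2. CAS T0 → mem=4 r[T0]=3 [OK]
3. LOAD T1 → mem=4 r[T1]=4 [LOAD]
4. LOAD T0 → mem=4 r[T0]=4 [LOAD]
5. CAS T1 → mem=5 r[T1]=4 [OK]
6. CAS T0 → mem=5 r[T0]=4 [RETRY]
7. LOAD T0 → mem=5 r[T0]=5 [LOAD]
8. LOAD T1 → mem=5 r[T1]=5 [LOAD]
9. CAS T0 → mem=6 r[T0]=5 [OK]
10. LOAD T0 → mem=6 r[T0]=6 [LOAD]
11. CAS T0 → mem=7 r[T0]=6 [OK]
12. CAS T1 → mem=7 r[T1]=5 [RETRY]
13. LOAD T1 → mem=7 r[T1]=7 [LOAD]
14. CAS T1 → mem=8 r[T1]=7 [OK]
15. LOAD T1 → mem=8 r[T1]=8 [LOAD]
16. CAS T1 → mem=9 r[T1]=8 [OK]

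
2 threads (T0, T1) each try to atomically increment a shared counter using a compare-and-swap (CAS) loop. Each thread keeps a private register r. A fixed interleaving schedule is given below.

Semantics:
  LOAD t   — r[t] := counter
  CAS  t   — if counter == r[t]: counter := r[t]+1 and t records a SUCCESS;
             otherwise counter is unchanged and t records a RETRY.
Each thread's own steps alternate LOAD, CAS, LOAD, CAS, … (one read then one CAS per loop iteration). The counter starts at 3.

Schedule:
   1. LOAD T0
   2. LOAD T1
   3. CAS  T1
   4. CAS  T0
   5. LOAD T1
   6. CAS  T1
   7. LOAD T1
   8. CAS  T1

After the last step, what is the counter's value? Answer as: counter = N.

[1] T0.load  rd  (counter 3, T0.r 3)
[2] T1.load  rd  (counter 3, T1.r 3)
[3] T1.cas  hit  (counter 4, T1.r 3)
[4] T0.cas  miss  (counter 4, T0.r 3)
[5] T1.load  rd  (counter 4, T1.r 4)
[6] T1.cas  hit  (counter 5, T1.r 4)
[7] T1.load  rd  (counter 5, T1.r 5)
[8] T1.cas  hit  (counter 6, T1.r 5)

counter = 6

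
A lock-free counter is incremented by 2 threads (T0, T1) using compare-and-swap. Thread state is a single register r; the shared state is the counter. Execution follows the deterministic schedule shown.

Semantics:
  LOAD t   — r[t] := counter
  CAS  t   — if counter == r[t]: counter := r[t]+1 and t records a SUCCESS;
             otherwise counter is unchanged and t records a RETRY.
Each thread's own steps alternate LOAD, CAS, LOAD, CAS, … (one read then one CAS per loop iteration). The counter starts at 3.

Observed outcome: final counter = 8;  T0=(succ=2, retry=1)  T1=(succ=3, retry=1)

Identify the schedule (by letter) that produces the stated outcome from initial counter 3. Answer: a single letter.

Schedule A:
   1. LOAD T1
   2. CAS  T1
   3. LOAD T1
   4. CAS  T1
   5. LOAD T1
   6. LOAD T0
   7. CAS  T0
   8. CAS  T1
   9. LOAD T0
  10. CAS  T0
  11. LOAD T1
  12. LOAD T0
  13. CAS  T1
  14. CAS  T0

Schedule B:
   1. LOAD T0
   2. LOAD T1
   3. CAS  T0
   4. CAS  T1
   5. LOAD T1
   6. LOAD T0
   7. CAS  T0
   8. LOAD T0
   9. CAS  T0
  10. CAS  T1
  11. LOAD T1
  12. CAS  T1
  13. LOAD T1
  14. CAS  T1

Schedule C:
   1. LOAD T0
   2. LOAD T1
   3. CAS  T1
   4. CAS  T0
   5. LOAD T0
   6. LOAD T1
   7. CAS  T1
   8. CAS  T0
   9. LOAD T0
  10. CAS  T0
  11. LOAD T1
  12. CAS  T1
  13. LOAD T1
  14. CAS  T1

Run A:
[1] T1.load  rd  (counter 3, T1.r 3)
[2] T1.cas  hit  (counter 4, T1.r 3)
[3] T1.load  rd  (counter 4, T1.r 4)
[4] T1.cas  hit  (counter 5, T1.r 4)
[5] T1.load  rd  (counter 5, T1.r 5)
[6] T0.load  rd  (counter 5, T0.r 5)
[7] T0.cas  hit  (counter 6, T0.r 5)
[8] T1.cas  miss  (counter 6, T1.r 5)
[9] T0.load  rd  (counter 6, T0.r 6)
[10] T0.cas  hit  (counter 7, T0.r 6)
[11] T1.load  rd  (counter 7, T1.r 7)
[12] T0.load  rd  (counter 7, T0.r 7)
[13] T1.cas  hit  (counter 8, T1.r 7)
[14] T0.cas  miss  (counter 8, T0.r 7)

A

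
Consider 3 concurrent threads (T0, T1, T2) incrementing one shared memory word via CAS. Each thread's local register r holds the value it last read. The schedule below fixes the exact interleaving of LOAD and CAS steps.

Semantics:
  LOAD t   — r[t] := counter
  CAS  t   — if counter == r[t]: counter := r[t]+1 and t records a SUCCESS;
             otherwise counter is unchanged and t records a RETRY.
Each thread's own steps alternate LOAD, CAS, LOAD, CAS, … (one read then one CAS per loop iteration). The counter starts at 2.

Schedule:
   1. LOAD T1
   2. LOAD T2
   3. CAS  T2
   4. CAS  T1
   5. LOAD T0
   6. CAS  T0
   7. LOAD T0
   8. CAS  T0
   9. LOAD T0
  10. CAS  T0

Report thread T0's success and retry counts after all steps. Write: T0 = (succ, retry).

step 1: T1 LOAD ⇒ load; ctr=2 reg=2
step 2: T2 LOAD ⇒ load; ctr=2 reg=2
step 3: T2 CAS ⇒ ok; ctr=3 reg=2
step 4: T1 CAS ⇒ retry; ctr=3 reg=2
step 5: T0 LOAD ⇒ load; ctr=3 reg=3
step 6: T0 CAS ⇒ ok; ctr=4 reg=3
step 7: T0 LOAD ⇒ load; ctr=4 reg=4
step 8: T0 CAS ⇒ ok; ctr=5 reg=4
step 9: T0 LOAD ⇒ load; ctr=5 reg=5
step 10: T0 CAS ⇒ ok; ctr=6 reg=5

T0 = (3, 0)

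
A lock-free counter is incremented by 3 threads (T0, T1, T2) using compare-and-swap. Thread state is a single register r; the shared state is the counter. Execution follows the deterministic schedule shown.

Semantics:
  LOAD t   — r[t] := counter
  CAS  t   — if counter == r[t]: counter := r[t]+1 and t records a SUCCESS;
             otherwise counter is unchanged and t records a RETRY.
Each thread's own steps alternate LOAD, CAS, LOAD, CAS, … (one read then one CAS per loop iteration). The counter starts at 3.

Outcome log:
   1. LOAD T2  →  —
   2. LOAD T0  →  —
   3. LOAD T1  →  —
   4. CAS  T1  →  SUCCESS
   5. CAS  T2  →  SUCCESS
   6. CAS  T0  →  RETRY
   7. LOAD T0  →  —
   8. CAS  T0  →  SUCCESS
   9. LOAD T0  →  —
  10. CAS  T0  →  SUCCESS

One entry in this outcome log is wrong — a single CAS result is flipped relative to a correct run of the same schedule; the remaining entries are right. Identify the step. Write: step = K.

Reference trace:
#1 T2 reads 3
#2 T0 reads 3
#3 T1 reads 3
#4 T1 CAS(3→4) writes; counter now 4
#5 T2 CAS(3→4) fails; counter now 4
#6 T0 CAS(3→4) fails; counter now 4
#7 T0 reads 4
#8 T0 CAS(4→5) writes; counter now 5
#9 T0 reads 5
#10 T0 CAS(5→6) writes; counter now 6
Mismatch at 5.

step = 5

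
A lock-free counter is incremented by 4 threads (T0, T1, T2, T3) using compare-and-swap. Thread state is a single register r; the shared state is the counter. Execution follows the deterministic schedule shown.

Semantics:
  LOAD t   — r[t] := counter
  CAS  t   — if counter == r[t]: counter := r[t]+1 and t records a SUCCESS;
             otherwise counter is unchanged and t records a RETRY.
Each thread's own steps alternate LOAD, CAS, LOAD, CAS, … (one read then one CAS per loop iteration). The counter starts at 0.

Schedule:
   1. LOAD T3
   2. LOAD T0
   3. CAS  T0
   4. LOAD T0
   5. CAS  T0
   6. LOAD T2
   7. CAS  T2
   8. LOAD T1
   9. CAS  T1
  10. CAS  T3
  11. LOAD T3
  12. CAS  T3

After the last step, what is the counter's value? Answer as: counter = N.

step 1: T3 LOAD ⇒ load; ctr=0 reg=0
step 2: T0 LOAD ⇒ load; ctr=0 reg=0
step 3: T0 CAS ⇒ ok; ctr=1 reg=0
step 4: T0 LOAD ⇒ load; ctr=1 reg=1
step 5: T0 CAS ⇒ ok; ctr=2 reg=1
step 6: T2 LOAD ⇒ load; ctr=2 reg=2
step 7: T2 CAS ⇒ ok; ctr=3 reg=2
step 8: T1 LOAD ⇒ load; ctr=3 reg=3
step 9: T1 CAS ⇒ ok; ctr=4 reg=3
step 10: T3 CAS ⇒ retry; ctr=4 reg=0
step 11: T3 LOAD ⇒ load; ctr=4 reg=4
step 12: T3 CAS ⇒ ok; ctr=5 reg=4

counter = 5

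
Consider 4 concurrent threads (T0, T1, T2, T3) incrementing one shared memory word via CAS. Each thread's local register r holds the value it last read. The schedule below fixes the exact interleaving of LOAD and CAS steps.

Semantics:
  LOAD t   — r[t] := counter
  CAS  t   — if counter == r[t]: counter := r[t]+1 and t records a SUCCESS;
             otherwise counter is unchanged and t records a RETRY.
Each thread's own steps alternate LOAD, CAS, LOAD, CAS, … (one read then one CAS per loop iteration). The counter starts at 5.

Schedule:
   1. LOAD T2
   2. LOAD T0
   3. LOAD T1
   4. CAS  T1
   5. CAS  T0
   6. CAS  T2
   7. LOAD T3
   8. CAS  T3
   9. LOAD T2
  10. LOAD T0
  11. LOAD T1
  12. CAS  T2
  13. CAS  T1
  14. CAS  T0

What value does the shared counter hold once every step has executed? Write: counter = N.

T2 LOAD — after: cnt=5, r=5 — load
T0 LOAD — after: cnt=5, r=5 — load
T1 LOAD — after: cnt=5, r=5 — load
T1 CAS — after: cnt=6, r=5 — ok
T0 CAS — after: cnt=6, r=5 — retry
T2 CAS — after: cnt=6, r=5 — retry
T3 LOAD — after: cnt=6, r=6 — load
T3 CAS — after: cnt=7, r=6 — ok
T2 LOAD — after: cnt=7, r=7 — load
T0 LOAD — after: cnt=7, r=7 — load
T1 LOAD — after: cnt=7, r=7 — load
T2 CAS — after: cnt=8, r=7 — ok
T1 CAS — after: cnt=8, r=7 — retry
T0 CAS — after: cnt=8, r=7 — retry

counter = 8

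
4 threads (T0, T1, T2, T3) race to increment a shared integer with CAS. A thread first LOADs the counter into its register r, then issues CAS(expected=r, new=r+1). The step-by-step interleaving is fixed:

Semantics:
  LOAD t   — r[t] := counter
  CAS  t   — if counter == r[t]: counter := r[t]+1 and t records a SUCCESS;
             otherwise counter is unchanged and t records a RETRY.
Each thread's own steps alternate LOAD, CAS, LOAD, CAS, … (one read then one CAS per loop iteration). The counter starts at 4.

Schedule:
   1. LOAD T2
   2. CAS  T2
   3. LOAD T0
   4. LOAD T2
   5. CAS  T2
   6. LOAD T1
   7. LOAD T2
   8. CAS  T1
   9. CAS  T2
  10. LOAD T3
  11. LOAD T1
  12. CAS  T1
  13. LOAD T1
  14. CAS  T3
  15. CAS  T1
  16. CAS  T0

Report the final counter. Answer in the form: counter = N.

#1 T2 reads 4
#2 T2 CAS(4→5) writes; counter now 5
#3 T0 reads 5
#4 T2 reads 5
#5 T2 CAS(5→6) writes; counter now 6
#6 T1 reads 6
#7 T2 reads 6
#8 T1 CAS(6→7) writes; counter now 7
#9 T2 CAS(6→7) fails; counter now 7
#10 T3 reads 7
#11 T1 reads 7
#12 T1 CAS(7→8) writes; counter now 8
#13 T1 reads 8
#14 T3 CAS(7→8) fails; counter now 8
#15 T1 CAS(8→9) writes; counter now 9
#16 T0 CAS(5→6) fails; counter now 9

counter = 9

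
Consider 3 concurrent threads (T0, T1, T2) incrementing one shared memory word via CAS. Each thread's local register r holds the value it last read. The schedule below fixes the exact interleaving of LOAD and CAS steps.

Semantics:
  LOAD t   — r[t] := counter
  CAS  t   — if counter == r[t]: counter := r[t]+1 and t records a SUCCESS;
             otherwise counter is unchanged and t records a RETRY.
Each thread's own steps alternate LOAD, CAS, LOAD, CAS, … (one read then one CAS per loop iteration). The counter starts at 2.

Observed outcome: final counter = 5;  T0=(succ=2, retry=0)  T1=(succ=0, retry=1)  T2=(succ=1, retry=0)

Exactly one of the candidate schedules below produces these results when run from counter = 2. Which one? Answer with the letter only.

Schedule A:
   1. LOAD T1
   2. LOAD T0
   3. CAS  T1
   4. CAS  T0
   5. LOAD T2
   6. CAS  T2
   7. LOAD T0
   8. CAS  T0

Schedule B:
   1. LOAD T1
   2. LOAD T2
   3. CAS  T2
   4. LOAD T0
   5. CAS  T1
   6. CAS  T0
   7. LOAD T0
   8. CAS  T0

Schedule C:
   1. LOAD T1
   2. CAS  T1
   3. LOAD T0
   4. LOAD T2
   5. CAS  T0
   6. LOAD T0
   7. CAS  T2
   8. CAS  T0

B

Simulating candidate B:
#1 T1 reads 2
#2 T2 reads 2
#3 T2 CAS(2→3) writes; counter now 3
#4 T0 reads 3
#5 T1 CAS(2→3) fails; counter now 3
#6 T0 CAS(3→4) writes; counter now 4
#7 T0 reads 4
#8 T0 CAS(4→5) writes; counter now 5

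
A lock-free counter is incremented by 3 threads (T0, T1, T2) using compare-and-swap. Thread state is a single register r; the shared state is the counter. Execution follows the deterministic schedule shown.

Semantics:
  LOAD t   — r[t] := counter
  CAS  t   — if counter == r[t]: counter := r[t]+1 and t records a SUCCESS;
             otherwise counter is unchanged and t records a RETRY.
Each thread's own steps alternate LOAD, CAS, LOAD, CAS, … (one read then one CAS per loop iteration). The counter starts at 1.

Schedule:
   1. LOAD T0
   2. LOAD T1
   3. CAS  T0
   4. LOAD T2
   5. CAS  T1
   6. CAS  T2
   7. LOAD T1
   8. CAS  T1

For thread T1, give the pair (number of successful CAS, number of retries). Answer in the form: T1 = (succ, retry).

T0 LOAD — after: cnt=1, r=1 — load
T1 LOAD — after: cnt=1, r=1 — load
T0 CAS — after: cnt=2, r=1 — ok
T2 LOAD — after: cnt=2, r=2 — load
T1 CAS — after: cnt=2, r=1 — retry
T2 CAS — after: cnt=3, r=2 — ok
T1 LOAD — after: cnt=3, r=3 — load
T1 CAS — after: cnt=4, r=3 — ok

T1 = (1, 1)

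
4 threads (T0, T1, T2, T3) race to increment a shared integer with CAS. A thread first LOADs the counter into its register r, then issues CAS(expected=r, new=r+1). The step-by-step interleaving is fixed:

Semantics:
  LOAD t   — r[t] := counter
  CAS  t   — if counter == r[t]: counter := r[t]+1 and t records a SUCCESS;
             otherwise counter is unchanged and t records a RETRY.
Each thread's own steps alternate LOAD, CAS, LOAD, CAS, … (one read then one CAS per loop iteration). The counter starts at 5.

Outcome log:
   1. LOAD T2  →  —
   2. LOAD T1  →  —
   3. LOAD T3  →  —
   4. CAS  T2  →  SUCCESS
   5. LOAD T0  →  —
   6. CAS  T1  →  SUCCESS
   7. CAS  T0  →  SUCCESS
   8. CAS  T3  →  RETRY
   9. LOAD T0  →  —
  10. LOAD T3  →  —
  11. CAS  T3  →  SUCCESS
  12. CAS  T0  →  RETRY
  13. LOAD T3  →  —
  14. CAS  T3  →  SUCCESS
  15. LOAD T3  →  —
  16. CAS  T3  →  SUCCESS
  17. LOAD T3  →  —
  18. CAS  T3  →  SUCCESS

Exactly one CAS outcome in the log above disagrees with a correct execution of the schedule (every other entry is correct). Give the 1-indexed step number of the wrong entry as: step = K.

Re-executing:
T2 LOAD — after: cnt=5, r=5 — load
T1 LOAD — after: cnt=5, r=5 — load
T3 LOAD — after: cnt=5, r=5 — load
T2 CAS — after: cnt=6, r=5 — ok
T0 LOAD — after: cnt=6, r=6 — load
T1 CAS — after: cnt=6, r=5 — retry
T0 CAS — after: cnt=7, r=6 — ok
T3 CAS — after: cnt=7, r=5 — retry
T0 LOAD — after: cnt=7, r=7 — load
T3 LOAD — after: cnt=7, r=7 — load
T3 CAS — after: cnt=8, r=7 — ok
T0 CAS — after: cnt=8, r=7 — retry
T3 LOAD — after: cnt=8, r=8 — load
T3 CAS — after: cnt=9, r=8 — ok
T3 LOAD — after: cnt=9, r=9 — load
T3 CAS — after: cnt=10, r=9 — ok
T3 LOAD — after: cnt=10, r=10 — load
T3 CAS — after: cnt=11, r=10 — ok
Flip is step 6.

step = 6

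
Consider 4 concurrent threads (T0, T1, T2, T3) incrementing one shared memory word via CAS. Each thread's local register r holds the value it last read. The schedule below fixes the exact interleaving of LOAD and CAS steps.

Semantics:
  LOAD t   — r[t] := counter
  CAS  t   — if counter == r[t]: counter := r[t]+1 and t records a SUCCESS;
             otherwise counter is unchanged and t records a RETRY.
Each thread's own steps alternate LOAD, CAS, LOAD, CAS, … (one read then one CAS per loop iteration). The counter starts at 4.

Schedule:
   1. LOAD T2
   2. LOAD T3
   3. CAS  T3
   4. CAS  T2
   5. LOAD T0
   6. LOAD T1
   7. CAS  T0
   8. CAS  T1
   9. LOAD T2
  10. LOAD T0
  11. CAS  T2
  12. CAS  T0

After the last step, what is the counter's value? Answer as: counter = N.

step 1: T2 LOAD ⇒ load; ctr=4 reg=4
step 2: T3 LOAD ⇒ load; ctr=4 reg=4
step 3: T3 CAS ⇒ ok; ctr=5 reg=4
step 4: T2 CAS ⇒ retry; ctr=5 reg=4
step 5: T0 LOAD ⇒ load; ctr=5 reg=5
step 6: T1 LOAD ⇒ load; ctr=5 reg=5
step 7: T0 CAS ⇒ ok; ctr=6 reg=5
step 8: T1 CAS ⇒ retry; ctr=6 reg=5
step 9: T2 LOAD ⇒ load; ctr=6 reg=6
step 10: T0 LOAD ⇒ load; ctr=6 reg=6
step 11: T2 CAS ⇒ ok; ctr=7 reg=6
step 12: T0 CAS ⇒ retry; ctr=7 reg=6

counter = 7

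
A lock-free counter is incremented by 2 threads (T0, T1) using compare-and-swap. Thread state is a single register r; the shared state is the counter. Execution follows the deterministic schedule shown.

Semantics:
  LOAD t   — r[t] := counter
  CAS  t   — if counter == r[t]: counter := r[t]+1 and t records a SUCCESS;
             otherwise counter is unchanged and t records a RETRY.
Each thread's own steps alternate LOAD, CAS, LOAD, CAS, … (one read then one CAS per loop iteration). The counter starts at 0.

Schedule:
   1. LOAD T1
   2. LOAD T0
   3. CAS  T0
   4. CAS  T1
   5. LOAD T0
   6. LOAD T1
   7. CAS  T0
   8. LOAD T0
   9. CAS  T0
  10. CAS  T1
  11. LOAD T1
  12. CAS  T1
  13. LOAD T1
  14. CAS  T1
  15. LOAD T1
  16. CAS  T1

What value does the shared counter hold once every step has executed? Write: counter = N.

step 1: T1 LOAD ⇒ load; ctr=0 reg=0
step 2: T0 LOAD ⇒ load; ctr=0 reg=0
step 3: T0 CAS ⇒ ok; ctr=1 reg=0
step 4: T1 CAS ⇒ retry; ctr=1 reg=0
step 5: T0 LOAD ⇒ load; ctr=1 reg=1
step 6: T1 LOAD ⇒ load; ctr=1 reg=1
step 7: T0 CAS ⇒ ok; ctr=2 reg=1
step 8: T0 LOAD ⇒ load; ctr=2 reg=2
step 9: T0 CAS ⇒ ok; ctr=3 reg=2
step 10: T1 CAS ⇒ retry; ctr=3 reg=1
step 11: T1 LOAD ⇒ load; ctr=3 reg=3
step 12: T1 CAS ⇒ ok; ctr=4 reg=3
step 13: T1 LOAD ⇒ load; ctr=4 reg=4
step 14: T1 CAS ⇒ ok; ctr=5 reg=4
step 15: T1 LOAD ⇒ load; ctr=5 reg=5
step 16: T1 CAS ⇒ ok; ctr=6 reg=5

counter = 6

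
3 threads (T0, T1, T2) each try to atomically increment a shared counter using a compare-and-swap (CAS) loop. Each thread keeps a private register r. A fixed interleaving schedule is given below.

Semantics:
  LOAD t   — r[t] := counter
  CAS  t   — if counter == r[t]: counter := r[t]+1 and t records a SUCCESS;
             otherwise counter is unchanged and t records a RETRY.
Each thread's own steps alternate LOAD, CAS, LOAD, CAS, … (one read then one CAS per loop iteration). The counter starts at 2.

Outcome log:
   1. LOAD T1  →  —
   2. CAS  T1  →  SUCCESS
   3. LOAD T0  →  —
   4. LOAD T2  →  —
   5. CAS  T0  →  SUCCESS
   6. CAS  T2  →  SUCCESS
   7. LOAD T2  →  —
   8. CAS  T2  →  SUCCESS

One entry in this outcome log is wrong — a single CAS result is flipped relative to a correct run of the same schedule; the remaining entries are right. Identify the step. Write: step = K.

Reference trace:
#1 T1 reads 2
#2 T1 CAS(2→3) writes; counter now 3
#3 T0 reads 3
#4 T2 reads 3
#5 T0 CAS(3→4) writes; counter now 4
#6 T2 CAS(3→4) fails; counter now 4
#7 T2 reads 4
#8 T2 CAS(4→5) writes; counter now 5
Log disagrees first at step 6.

step = 6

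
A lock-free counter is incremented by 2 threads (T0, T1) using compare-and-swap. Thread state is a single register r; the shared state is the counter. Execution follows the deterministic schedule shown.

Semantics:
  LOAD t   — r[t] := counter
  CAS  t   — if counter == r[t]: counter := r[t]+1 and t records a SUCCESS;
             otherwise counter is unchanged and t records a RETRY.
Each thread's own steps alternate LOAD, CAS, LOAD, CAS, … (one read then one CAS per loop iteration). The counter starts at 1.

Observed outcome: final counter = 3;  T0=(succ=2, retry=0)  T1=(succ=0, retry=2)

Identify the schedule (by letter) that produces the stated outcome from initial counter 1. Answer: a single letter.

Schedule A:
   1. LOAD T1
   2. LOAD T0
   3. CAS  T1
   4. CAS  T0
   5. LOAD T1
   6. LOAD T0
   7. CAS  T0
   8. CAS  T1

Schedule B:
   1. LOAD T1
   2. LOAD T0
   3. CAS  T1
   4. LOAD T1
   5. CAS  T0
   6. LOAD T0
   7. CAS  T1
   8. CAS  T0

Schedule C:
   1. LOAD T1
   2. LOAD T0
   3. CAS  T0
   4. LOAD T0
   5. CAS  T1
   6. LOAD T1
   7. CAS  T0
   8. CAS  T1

Simulating candidate C:
[1] T1.load  rd  (counter 1, T1.r 1)
[2] T0.load  rd  (counter 1, T0.r 1)
[3] T0.cas  hit  (counter 2, T0.r 1)
[4] T0.load  rd  (counter 2, T0.r 2)
[5] T1.cas  miss  (counter 2, T1.r 1)
[6] T1.load  rd  (counter 2, T1.r 2)
[7] T0.cas  hit  (counter 3, T0.r 2)
[8] T1.cas  miss  (counter 3, T1.r 2)

C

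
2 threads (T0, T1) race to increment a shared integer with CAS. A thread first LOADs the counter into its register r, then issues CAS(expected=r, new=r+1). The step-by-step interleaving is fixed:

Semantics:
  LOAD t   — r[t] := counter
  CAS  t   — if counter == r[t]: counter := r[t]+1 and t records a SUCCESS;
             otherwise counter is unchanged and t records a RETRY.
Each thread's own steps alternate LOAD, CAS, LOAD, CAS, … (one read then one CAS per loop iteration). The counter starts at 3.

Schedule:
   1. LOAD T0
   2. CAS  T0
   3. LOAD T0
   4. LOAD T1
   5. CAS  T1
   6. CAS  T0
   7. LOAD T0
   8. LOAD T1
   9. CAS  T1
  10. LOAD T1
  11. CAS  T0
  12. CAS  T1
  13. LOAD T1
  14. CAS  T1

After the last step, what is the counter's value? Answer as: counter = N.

   1) LOAD T0:  M=3  r_T0=3
   2) CAS  T0:  M=4  r_T0=3 ✓
   3) LOAD T0:  M=4  r_T0=4
   4) LOAD T1:  M=4  r_T1=4
   5) CAS  T1:  M=5  r_T1=4 ✓
   6) CAS  T0:  M=5  r_T0=4 ✗
   7) LOAD T0:  M=5  r_T0=5
   8) LOAD T1:  M=5  r_T1=5
   9) CAS  T1:  M=6  r_T1=5 ✓
  10) LOAD T1:  M=6  r_T1=6
  11) CAS  T0:  M=6  r_T0=5 ✗
  12) CAS  T1:  M=7  r_T1=6 ✓
  13) LOAD T1:  M=7  r_T1=7
  14) CAS  T1:  M=8  r_T1=7 ✓

counter = 8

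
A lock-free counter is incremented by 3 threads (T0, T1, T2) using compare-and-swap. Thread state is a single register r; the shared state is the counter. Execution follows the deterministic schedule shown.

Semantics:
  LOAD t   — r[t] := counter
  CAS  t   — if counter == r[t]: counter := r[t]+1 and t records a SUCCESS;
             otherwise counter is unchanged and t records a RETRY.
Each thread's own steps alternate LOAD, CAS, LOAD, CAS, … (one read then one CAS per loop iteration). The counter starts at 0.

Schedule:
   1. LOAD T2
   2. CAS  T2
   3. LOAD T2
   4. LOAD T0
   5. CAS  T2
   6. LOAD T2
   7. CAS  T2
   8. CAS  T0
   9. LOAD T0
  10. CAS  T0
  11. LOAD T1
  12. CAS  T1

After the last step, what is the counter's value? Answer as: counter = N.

T2 LOAD — after: cnt=0, r=0 — load
T2 CAS — after: cnt=1, r=0 — ok
T2 LOAD — after: cnt=1, r=1 — load
T0 LOAD — after: cnt=1, r=1 — load
T2 CAS — after: cnt=2, r=1 — ok
T2 LOAD — after: cnt=2, r=2 — load
T2 CAS — after: cnt=3, r=2 — ok
T0 CAS — after: cnt=3, r=1 — retry
T0 LOAD — after: cnt=3, r=3 — load
T0 CAS — after: cnt=4, r=3 — ok
T1 LOAD — after: cnt=4, r=4 — load
T1 CAS — after: cnt=5, r=4 — ok

counter = 5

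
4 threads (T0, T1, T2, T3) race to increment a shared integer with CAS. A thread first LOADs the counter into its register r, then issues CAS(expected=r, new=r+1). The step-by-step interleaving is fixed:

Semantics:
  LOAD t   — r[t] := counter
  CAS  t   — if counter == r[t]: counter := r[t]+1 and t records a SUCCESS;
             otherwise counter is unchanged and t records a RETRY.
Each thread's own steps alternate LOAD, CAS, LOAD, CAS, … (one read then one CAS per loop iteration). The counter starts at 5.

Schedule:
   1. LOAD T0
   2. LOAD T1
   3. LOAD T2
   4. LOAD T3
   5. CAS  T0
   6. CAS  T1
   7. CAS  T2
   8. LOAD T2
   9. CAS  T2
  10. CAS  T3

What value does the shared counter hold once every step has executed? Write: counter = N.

counter = 7

T0 LOAD — after: cnt=5, r=5 — load
T1 LOAD — after: cnt=5, r=5 — load
T2 LOAD — after: cnt=5, r=5 — load
T3 LOAD — after: cnt=5, r=5 — load
T0 CAS — after: cnt=6, r=5 — ok
T1 CAS — after: cnt=6, r=5 — retry
T2 CAS — after: cnt=6, r=5 — retry
T2 LOAD — after: cnt=6, r=6 — load
T2 CAS — after: cnt=7, r=6 — ok
T3 CAS — after: cnt=7, r=5 — retry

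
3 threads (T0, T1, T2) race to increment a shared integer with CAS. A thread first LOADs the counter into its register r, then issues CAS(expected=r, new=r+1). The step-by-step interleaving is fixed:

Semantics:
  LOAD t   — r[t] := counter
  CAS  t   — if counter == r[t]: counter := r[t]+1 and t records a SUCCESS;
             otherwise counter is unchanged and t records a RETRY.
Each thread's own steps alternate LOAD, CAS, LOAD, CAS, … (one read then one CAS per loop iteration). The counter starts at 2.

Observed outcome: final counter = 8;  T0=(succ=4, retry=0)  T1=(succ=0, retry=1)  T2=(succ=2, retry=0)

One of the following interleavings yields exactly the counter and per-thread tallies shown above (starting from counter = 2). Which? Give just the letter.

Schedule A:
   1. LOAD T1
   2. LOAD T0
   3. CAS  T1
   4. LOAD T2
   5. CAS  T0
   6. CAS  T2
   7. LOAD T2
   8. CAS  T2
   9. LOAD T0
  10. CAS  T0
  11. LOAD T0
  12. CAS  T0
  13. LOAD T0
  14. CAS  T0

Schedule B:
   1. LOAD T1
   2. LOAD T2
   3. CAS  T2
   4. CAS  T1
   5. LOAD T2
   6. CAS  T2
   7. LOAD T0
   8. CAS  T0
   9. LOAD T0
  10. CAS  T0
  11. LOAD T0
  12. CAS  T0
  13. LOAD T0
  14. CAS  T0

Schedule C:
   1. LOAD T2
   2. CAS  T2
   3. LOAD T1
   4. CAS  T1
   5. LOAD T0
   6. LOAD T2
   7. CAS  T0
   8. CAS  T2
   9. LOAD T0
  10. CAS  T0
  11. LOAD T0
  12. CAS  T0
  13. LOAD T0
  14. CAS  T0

B

Run B:
   1) LOAD T1:  M=2  r_T1=2
   2) LOAD T2:  M=2  r_T2=2
   3) CAS  T2:  M=3  r_T2=2 ✓
   4) CAS  T1:  M=3  r_T1=2 ✗
   5) LOAD T2:  M=3  r_T2=3
   6) CAS  T2:  M=4  r_T2=3 ✓
   7) LOAD T0:  M=4  r_T0=4
   8) CAS  T0:  M=5  r_T0=4 ✓
   9) LOAD T0:  M=5  r_T0=5
  10) CAS  T0:  M=6  r_T0=5 ✓
  11) LOAD T0:  M=6  r_T0=6
  12) CAS  T0:  M=7  r_T0=6 ✓
  13) LOAD T0:  M=7  r_T0=7
  14) CAS  T0:  M=8  r_T0=7 ✓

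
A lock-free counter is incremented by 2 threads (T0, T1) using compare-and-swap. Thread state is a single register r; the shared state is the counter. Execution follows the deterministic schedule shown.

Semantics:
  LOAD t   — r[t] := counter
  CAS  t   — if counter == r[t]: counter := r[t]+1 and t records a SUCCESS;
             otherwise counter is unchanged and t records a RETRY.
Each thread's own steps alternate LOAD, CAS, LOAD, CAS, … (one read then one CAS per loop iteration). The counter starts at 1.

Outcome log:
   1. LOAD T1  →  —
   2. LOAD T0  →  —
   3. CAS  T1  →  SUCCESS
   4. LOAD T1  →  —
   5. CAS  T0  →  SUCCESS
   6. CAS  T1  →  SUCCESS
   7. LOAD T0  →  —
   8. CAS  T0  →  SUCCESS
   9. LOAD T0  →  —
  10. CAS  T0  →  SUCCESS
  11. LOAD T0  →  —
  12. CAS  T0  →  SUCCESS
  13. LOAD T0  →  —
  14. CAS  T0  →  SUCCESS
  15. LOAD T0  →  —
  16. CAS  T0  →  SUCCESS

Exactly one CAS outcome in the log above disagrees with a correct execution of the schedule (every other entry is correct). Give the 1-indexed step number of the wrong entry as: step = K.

Reference trace:
1. LOAD T1 → mem=1 r[T1]=1 [LOAD]
2. LOAD T0 → mem=1 r[T0]=1 [LOAD]
3. CAS T1 → mem=2 r[T1]=1 [OK]
4. LOAD T1 → mem=2 r[T1]=2 [LOAD]
5. CAS T0 → mem=2 r[T0]=1 [RETRY]
6. CAS T1 → mem=3 r[T1]=2 [OK]
7. LOAD T0 → mem=3 r[T0]=3 [LOAD]
8. CAS T0 → mem=4 r[T0]=3 [OK]
9. LOAD T0 → mem=4 r[T0]=4 [LOAD]
10. CAS T0 → mem=5 r[T0]=4 [OK]
11. LOAD T0 → mem=5 r[T0]=5 [LOAD]
12. CAS T0 → mem=6 r[T0]=5 [OK]
13. LOAD T0 → mem=6 r[T0]=6 [LOAD]
14. CAS T0 → mem=7 r[T0]=6 [OK]
15. LOAD T0 → mem=7 r[T0]=7 [LOAD]
16. CAS T0 → mem=8 r[T0]=7 [OK]
Flip is step 5.

step = 5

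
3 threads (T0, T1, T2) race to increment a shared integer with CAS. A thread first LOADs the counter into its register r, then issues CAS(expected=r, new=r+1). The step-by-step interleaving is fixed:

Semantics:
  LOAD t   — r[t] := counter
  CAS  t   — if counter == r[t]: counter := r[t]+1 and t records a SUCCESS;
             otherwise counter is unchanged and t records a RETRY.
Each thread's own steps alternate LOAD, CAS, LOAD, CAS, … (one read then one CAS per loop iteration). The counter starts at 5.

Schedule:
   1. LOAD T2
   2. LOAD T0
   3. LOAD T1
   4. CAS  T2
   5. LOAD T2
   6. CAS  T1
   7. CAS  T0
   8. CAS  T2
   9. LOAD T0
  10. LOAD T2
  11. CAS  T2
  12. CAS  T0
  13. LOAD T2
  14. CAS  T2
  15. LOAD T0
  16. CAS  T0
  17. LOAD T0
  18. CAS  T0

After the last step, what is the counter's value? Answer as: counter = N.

counter = 11

T2 LOAD — after: cnt=5, r=5 — load
T0 LOAD — after: cnt=5, r=5 — load
T1 LOAD — after: cnt=5, r=5 — load
T2 CAS — after: cnt=6, r=5 — ok
T2 LOAD — after: cnt=6, r=6 — load
T1 CAS — after: cnt=6, r=5 — retry
T0 CAS — after: cnt=6, r=5 — retry
T2 CAS — after: cnt=7, r=6 — ok
T0 LOAD — after: cnt=7, r=7 — load
T2 LOAD — after: cnt=7, r=7 — load
T2 CAS — after: cnt=8, r=7 — ok
T0 CAS — after: cnt=8, r=7 — retry
T2 LOAD — after: cnt=8, r=8 — load
T2 CAS — after: cnt=9, r=8 — ok
T0 LOAD — after: cnt=9, r=9 — load
T0 CAS — after: cnt=10, r=9 — ok
T0 LOAD — after: cnt=10, r=10 — load
T0 CAS — after: cnt=11, r=10 — ok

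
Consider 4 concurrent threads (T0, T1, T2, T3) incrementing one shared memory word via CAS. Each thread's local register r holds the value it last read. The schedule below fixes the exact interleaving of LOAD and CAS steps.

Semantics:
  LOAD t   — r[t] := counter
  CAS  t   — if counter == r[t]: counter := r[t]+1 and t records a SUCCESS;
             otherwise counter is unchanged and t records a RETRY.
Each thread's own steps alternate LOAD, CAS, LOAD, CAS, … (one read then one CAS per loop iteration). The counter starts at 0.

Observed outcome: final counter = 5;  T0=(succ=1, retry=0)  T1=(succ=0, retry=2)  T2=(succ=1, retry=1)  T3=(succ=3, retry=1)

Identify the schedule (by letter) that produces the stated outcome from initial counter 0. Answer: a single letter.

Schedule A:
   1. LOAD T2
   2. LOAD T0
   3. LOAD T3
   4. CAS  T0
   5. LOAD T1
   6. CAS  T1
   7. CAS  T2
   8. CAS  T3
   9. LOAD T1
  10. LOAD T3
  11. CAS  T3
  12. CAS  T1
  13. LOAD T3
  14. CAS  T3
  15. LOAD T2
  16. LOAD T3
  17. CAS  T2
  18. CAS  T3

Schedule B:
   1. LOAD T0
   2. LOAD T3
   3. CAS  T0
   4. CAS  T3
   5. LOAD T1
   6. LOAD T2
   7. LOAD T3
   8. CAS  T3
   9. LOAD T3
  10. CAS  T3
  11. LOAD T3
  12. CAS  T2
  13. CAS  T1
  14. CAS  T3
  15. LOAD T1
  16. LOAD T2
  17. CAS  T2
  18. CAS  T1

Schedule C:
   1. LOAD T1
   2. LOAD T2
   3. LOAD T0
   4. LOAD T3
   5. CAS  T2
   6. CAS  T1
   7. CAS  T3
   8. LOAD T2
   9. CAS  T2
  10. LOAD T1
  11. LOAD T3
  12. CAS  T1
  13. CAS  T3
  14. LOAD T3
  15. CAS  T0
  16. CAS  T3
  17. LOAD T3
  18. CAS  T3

B

Simulating candidate B:
T0 LOAD — after: cnt=0, r=0 — load
T3 LOAD — after: cnt=0, r=0 — load
T0 CAS — after: cnt=1, r=0 — ok
T3 CAS — after: cnt=1, r=0 — retry
T1 LOAD — after: cnt=1, r=1 — load
T2 LOAD — after: cnt=1, r=1 — load
T3 LOAD — after: cnt=1, r=1 — load
T3 CAS — after: cnt=2, r=1 — ok
T3 LOAD — after: cnt=2, r=2 — load
T3 CAS — after: cnt=3, r=2 — ok
T3 LOAD — after: cnt=3, r=3 — load
T2 CAS — after: cnt=3, r=1 — retry
T1 CAS — after: cnt=3, r=1 — retry
T3 CAS — after: cnt=4, r=3 — ok
T1 LOAD — after: cnt=4, r=4 — load
T2 LOAD — after: cnt=4, r=4 — load
T2 CAS — after: cnt=5, r=4 — ok
T1 CAS — after: cnt=5, r=4 — retry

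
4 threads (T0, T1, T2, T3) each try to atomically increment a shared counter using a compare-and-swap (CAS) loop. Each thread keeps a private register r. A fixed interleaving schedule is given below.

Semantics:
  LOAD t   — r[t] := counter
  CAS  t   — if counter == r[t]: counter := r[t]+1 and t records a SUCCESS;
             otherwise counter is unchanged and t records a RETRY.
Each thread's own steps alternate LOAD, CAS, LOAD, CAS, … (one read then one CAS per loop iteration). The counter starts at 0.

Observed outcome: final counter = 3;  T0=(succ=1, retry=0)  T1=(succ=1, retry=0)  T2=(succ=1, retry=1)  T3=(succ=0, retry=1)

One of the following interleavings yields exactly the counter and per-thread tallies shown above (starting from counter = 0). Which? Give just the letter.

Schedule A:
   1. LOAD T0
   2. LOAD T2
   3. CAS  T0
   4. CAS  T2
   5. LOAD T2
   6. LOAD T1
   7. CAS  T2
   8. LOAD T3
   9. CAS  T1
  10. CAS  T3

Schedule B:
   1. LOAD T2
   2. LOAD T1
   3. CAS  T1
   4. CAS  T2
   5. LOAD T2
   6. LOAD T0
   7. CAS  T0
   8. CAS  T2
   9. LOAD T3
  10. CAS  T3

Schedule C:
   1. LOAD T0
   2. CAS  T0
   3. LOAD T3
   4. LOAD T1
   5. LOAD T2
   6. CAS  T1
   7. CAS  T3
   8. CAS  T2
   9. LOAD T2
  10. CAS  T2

C

Tracing schedule C:
[1] T0.load  rd  (counter 0, T0.r 0)
[2] T0.cas  hit  (counter 1, T0.r 0)
[3] T3.load  rd  (counter 1, T3.r 1)
[4] T1.load  rd  (counter 1, T1.r 1)
[5] T2.load  rd  (counter 1, T2.r 1)
[6] T1.cas  hit  (counter 2, T1.r 1)
[7] T3.cas  miss  (counter 2, T3.r 1)
[8] T2.cas  miss  (counter 2, T2.r 1)
[9] T2.load  rd  (counter 2, T2.r 2)
[10] T2.cas  hit  (counter 3, T2.r 2)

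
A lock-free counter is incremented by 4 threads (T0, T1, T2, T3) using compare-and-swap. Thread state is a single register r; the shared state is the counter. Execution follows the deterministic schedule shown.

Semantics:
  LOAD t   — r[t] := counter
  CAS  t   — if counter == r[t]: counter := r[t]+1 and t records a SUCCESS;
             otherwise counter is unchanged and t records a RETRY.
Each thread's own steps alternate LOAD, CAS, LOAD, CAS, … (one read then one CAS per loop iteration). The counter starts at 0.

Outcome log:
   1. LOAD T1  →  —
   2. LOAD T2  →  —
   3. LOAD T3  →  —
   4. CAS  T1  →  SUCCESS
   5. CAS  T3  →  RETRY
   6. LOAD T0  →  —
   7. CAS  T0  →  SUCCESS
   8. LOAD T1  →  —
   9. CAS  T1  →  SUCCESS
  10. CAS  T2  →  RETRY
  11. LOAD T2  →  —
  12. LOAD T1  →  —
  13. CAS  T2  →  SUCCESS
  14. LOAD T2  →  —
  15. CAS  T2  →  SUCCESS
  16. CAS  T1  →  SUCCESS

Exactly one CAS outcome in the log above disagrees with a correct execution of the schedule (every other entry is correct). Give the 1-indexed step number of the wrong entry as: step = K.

step = 16

Correct run:
1. LOAD T1 → mem=0 r[T1]=0 [LOAD]
2. LOAD T2 → mem=0 r[T2]=0 [LOAD]
3. LOAD T3 → mem=0 r[T3]=0 [LOAD]
4. CAS T1 → mem=1 r[T1]=0 [OK]
5. CAS T3 → mem=1 r[T3]=0 [RETRY]
6. LOAD T0 → mem=1 r[T0]=1 [LOAD]
7. CAS T0 → mem=2 r[T0]=1 [OK]
8. LOAD T1 → mem=2 r[T1]=2 [LOAD]
9. CAS T1 → mem=3 r[T1]=2 [OK]
10. CAS T2 → mem=3 r[T2]=0 [RETRY]
11. LOAD T2 → mem=3 r[T2]=3 [LOAD]
12. LOAD T1 → mem=3 r[T1]=3 [LOAD]
13. CAS T2 → mem=4 r[T2]=3 [OK]
14. LOAD T2 → mem=4 r[T2]=4 [LOAD]
15. CAS T2 → mem=5 r[T2]=4 [OK]
16. CAS T1 → mem=5 r[T1]=3 [RETRY]
Mismatch at 16.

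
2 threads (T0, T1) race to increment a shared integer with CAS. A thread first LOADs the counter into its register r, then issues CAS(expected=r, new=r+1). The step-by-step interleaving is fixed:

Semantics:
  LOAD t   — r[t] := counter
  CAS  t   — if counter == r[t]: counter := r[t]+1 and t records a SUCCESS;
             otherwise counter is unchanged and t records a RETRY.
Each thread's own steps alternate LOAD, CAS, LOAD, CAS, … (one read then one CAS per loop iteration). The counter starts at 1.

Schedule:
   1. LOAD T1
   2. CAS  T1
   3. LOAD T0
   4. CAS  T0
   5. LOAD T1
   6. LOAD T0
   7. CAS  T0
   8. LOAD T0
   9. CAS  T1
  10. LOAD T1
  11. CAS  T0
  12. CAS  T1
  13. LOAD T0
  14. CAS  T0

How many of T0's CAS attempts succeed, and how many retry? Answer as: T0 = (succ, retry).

T0 = (4, 0)

1. LOAD T1 → mem=1 r[T1]=1 [LOAD]
2. CAS T1 → mem=2 r[T1]=1 [OK]
3. LOAD T0 → mem=2 r[T0]=2 [LOAD]
4. CAS T0 → mem=3 r[T0]=2 [OK]
5. LOAD T1 → mem=3 r[T1]=3 [LOAD]
6. LOAD T0 → mem=3 r[T0]=3 [LOAD]
7. CAS T0 → mem=4 r[T0]=3 [OK]
8. LOAD T0 → mem=4 r[T0]=4 [LOAD]
9. CAS T1 → mem=4 r[T1]=3 [RETRY]
10. LOAD T1 → mem=4 r[T1]=4 [LOAD]
11. CAS T0 → mem=5 r[T0]=4 [OK]
12. CAS T1 → mem=5 r[T1]=4 [RETRY]
13. LOAD T0 → mem=5 r[T0]=5 [LOAD]
14. CAS T0 → mem=6 r[T0]=5 [OK]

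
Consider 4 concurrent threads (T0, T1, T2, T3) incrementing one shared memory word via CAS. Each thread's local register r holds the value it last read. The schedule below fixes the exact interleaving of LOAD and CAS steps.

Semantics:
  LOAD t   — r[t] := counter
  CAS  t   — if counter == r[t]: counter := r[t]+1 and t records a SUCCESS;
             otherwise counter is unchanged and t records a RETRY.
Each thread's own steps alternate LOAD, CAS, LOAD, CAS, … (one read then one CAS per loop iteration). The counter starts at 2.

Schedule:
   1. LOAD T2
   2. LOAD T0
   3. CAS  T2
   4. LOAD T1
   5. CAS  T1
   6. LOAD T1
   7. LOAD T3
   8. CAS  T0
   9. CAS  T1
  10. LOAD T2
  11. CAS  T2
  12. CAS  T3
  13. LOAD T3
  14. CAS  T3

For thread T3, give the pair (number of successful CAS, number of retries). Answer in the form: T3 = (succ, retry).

   1) LOAD T2:  M=2  r_T2=2
   2) LOAD T0:  M=2  r_T0=2
   3) CAS  T2:  M=3  r_T2=2 ✓
   4) LOAD T1:  M=3  r_T1=3
   5) CAS  T1:  M=4  r_T1=3 ✓
   6) LOAD T1:  M=4  r_T1=4
   7) LOAD T3:  M=4  r_T3=4
   8) CAS  T0:  M=4  r_T0=2 ✗
   9) CAS  T1:  M=5  r_T1=4 ✓
  10) LOAD T2:  M=5  r_T2=5
  11) CAS  T2:  M=6  r_T2=5 ✓
  12) CAS  T3:  M=6  r_T3=4 ✗
  13) LOAD T3:  M=6  r_T3=6
  14) CAS  T3:  M=7  r_T3=6 ✓

T3 = (1, 1)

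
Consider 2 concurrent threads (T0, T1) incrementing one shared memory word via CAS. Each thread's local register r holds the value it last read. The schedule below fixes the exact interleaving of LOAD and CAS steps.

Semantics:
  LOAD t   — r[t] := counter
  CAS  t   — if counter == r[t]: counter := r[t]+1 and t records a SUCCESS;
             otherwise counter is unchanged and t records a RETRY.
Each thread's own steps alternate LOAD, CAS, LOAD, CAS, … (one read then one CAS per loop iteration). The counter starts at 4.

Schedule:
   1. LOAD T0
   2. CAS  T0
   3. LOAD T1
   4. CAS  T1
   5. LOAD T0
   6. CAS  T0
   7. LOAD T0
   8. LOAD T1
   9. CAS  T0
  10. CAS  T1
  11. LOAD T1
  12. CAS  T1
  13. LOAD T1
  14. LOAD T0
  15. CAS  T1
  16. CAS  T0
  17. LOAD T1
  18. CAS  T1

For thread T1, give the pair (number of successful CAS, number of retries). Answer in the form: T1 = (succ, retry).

T1 = (4, 1)

[1] T0.load  rd  (counter 4, T0.r 4)
[2] T0.cas  hit  (counter 5, T0.r 4)
[3] T1.load  rd  (counter 5, T1.r 5)
[4] T1.cas  hit  (counter 6, T1.r 5)
[5] T0.load  rd  (counter 6, T0.r 6)
[6] T0.cas  hit  (counter 7, T0.r 6)
[7] T0.load  rd  (counter 7, T0.r 7)
[8] T1.load  rd  (counter 7, T1.r 7)
[9] T0.cas  hit  (counter 8, T0.r 7)
[10] T1.cas  miss  (counter 8, T1.r 7)
[11] T1.load  rd  (counter 8, T1.r 8)
[12] T1.cas  hit  (counter 9, T1.r 8)
[13] T1.load  rd  (counter 9, T1.r 9)
[14] T0.load  rd  (counter 9, T0.r 9)
[15] T1.cas  hit  (counter 10, T1.r 9)
[16] T0.cas  miss  (counter 10, T0.r 9)
[17] T1.load  rd  (counter 10, T1.r 10)
[18] T1.cas  hit  (counter 11, T1.r 10)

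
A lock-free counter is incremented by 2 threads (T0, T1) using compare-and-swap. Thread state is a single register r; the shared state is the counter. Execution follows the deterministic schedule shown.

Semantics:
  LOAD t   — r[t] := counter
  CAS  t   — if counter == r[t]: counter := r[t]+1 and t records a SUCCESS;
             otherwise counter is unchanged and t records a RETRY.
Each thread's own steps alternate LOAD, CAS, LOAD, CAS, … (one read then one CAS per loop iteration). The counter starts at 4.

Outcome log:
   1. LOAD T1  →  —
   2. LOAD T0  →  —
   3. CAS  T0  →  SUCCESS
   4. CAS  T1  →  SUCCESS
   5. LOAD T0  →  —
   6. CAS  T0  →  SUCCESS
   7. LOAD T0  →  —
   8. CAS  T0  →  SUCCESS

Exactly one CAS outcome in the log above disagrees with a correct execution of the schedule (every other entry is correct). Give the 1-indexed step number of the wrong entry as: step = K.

Reference trace:
[1] T1.load  rd  (counter 4, T1.r 4)
[2] T0.load  rd  (counter 4, T0.r 4)
[3] T0.cas  hit  (counter 5, T0.r 4)
[4] T1.cas  miss  (counter 5, T1.r 4)
[5] T0.load  rd  (counter 5, T0.r 5)
[6] T0.cas  hit  (counter 6, T0.r 5)
[7] T0.load  rd  (counter 6, T0.r 6)
[8] T0.cas  hit  (counter 7, T0.r 6)
Mismatch at 4.

step = 4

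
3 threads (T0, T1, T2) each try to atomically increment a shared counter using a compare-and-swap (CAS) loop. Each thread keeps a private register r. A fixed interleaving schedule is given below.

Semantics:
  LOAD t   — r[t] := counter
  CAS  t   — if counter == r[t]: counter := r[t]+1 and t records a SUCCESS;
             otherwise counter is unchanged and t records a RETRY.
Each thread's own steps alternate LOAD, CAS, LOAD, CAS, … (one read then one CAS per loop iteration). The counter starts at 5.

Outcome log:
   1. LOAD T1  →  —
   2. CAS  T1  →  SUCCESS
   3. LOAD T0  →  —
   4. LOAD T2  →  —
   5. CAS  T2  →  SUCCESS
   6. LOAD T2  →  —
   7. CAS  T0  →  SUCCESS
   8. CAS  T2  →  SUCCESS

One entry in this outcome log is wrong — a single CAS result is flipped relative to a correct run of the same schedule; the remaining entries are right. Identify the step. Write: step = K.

Re-executing:
T1 LOAD — after: cnt=5, r=5 — load
T1 CAS — after: cnt=6, r=5 — ok
T0 LOAD — after: cnt=6, r=6 — load
T2 LOAD — after: cnt=6, r=6 — load
T2 CAS — after: cnt=7, r=6 — ok
T2 LOAD — after: cnt=7, r=7 — load
T0 CAS — after: cnt=7, r=6 — retry
T2 CAS — after: cnt=8, r=7 — ok
Mismatch at 7.

step = 7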